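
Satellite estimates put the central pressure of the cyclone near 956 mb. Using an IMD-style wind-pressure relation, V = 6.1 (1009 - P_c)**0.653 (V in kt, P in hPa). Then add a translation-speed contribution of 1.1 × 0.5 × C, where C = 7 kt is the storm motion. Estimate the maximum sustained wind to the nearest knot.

85 kt

ΔP = 1009 − 956 = 53 mb.
53^0.653 ≈ 13.364.
V ≈ 6.1 × 13.364 ≈ 81.5 kt.
Translation term: 1.1 × 0.5 × 7 = 3.85 kt.
Corrected V ≈ 85.35 kt → 85 kt.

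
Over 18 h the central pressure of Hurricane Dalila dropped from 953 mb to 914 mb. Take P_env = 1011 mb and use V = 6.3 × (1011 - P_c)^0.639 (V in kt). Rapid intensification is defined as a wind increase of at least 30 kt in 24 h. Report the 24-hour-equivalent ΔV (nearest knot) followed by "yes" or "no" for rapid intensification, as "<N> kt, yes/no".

44 kt, yes

V₁: ΔP = 58, V ≈ 6.3 × 58^0.639 ≈ 84.37 kt.
V₂: ΔP = 97, V ≈ 6.3 × 97^0.639 ≈ 117.19 kt.
ΔV over 18 h = 32.82 kt → 24 h equivalent = 32.82 × 24/18 ≈ 43.76 kt.
44 kt ≥ 30 kt ⇒ rapid intensification.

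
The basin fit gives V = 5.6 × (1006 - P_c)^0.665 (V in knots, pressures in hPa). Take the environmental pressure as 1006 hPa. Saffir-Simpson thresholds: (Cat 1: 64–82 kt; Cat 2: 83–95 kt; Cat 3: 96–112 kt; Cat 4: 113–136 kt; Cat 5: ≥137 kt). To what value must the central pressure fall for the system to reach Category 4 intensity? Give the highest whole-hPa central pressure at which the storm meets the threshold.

914 hPa

Category 4 begins at V = 113 kt.
Required ΔP = (113/5.6)^(1/0.665) = 20.179^1.504 ≈ 91.67 hPa.
P_c ≤ 1006 − 91.67 = 914.33, so the highest integer P_c is 914 hPa.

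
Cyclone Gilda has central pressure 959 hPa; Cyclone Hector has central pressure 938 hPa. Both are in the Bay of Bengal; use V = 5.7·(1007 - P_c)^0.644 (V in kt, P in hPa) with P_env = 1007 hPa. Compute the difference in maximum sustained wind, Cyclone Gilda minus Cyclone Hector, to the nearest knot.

Cyclone Gilda: ΔP = 48; V ≈ 5.7 × 48^0.644 ≈ 68.96 kt.
Cyclone Hector: ΔP = 69; V ≈ 5.7 × 69^0.644 ≈ 87.12 kt.
Difference ≈ 68.96 − 87.12 = -18.16 → -18 kt.

-18 kt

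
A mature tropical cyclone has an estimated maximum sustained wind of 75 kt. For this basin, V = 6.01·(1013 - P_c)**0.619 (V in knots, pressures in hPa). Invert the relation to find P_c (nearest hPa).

ΔP = (V / 6.01)^(1/0.619) = (75/6.01)^1.616.
75/6.01 = 12.479; 12.479^1.616 ≈ 59.01 hPa.
P_c = 1013 − 59.01 = 953.99 ≈ 954 hPa.

954 hPa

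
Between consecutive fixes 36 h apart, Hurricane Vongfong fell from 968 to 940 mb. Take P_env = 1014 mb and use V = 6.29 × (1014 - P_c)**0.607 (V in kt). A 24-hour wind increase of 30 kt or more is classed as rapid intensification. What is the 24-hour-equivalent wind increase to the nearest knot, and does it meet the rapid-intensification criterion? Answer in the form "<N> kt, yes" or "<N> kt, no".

V₁: ΔP = 46, V ≈ 6.29 × 46^0.607 ≈ 64.26 kt.
V₂: ΔP = 74, V ≈ 6.29 × 74^0.607 ≈ 85.76 kt.
ΔV over 36 h = 21.50 kt → 24 h equivalent = 21.50 × 24/36 ≈ 14.33 kt.
14 kt < 30 kt ⇒ not rapid intensification.

14 kt, no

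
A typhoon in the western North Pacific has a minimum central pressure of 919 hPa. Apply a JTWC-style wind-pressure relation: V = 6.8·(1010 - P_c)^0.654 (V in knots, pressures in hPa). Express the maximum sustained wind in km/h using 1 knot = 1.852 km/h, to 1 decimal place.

240.6 km/h

ΔP = 1010 − 919 = 91 hPa.
V ≈ 6.8 × 91^0.654 = 6.8 × 19.108 ≈ 129.934 kt.
129.934 × 1.852 ≈ 240.64 km/h → 240.6 km/h.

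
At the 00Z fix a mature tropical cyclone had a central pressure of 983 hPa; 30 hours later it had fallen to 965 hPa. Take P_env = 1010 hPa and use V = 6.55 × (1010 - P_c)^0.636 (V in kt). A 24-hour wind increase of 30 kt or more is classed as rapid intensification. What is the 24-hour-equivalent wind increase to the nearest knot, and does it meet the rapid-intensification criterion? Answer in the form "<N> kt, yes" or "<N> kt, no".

V₁: ΔP = 27, V ≈ 6.55 × 27^0.636 ≈ 53.28 kt.
V₂: ΔP = 45, V ≈ 6.55 × 45^0.636 ≈ 73.74 kt.
ΔV over 30 h = 20.46 kt → 24 h equivalent = 20.46 × 24/30 ≈ 16.37 kt.
16 kt < 30 kt ⇒ not rapid intensification.

16 kt, no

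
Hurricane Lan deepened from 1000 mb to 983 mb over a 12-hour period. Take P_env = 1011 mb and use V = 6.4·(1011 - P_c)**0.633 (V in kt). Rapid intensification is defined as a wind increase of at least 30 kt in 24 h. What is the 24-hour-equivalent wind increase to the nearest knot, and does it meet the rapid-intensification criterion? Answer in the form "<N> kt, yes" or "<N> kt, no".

47 kt, yes

V₁: ΔP = 11, V ≈ 6.4 × 11^0.633 ≈ 29.20 kt.
V₂: ΔP = 28, V ≈ 6.4 × 28^0.633 ≈ 52.75 kt.
ΔV over 12 h = 23.55 kt → 24 h equivalent = 23.55 × 24/12 ≈ 47.10 kt.
47 kt ≥ 30 kt ⇒ rapid intensification.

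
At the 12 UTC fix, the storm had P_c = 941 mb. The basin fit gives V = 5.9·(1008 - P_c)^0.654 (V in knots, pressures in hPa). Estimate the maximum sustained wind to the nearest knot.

ΔP = 1008 − 941 = 67 mb.
67^0.654 ≈ 15.641.
V ≈ 5.9 × 15.641 ≈ 92.3 kt.

92 kt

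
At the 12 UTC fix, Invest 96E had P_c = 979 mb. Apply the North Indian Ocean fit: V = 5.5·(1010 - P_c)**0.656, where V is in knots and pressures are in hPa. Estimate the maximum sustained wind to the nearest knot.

52 kt

ΔP = 1010 − 979 = 31 mb.
31^0.656 ≈ 9.513.
V ≈ 5.5 × 9.513 ≈ 52.3 kt.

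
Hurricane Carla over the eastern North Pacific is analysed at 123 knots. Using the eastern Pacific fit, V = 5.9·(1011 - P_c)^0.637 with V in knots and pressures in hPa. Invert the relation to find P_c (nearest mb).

893 mb

ΔP = (V / 5.9)^(1/0.637) = (123/5.9)^1.570.
123/5.9 = 20.847; 20.847^1.570 ≈ 117.69 mb.
P_c = 1011 − 117.69 = 893.31 ≈ 893 mb.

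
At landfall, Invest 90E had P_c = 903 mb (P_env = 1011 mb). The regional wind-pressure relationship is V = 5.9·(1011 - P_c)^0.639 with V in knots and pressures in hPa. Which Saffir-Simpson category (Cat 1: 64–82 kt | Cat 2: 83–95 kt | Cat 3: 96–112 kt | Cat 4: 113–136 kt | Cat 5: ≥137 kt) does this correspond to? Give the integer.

4

ΔP = 1011 − 903 = 108 mb.
V ≈ 5.9 × 108^0.639 = 5.9 × 19.92 ≈ 118 kt.
118 kt falls in the Category 4 band.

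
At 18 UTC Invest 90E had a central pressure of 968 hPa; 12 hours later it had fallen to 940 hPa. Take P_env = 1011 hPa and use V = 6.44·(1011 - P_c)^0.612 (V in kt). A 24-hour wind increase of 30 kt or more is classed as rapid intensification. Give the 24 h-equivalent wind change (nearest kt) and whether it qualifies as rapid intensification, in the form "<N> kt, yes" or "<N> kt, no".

46 kt, yes

V₁: ΔP = 43, V ≈ 6.44 × 43^0.612 ≈ 64.35 kt.
V₂: ΔP = 71, V ≈ 6.44 × 71^0.612 ≈ 87.47 kt.
ΔV over 12 h = 23.12 kt → 24 h equivalent = 23.12 × 24/12 ≈ 46.24 kt.
46 kt ≥ 30 kt ⇒ rapid intensification.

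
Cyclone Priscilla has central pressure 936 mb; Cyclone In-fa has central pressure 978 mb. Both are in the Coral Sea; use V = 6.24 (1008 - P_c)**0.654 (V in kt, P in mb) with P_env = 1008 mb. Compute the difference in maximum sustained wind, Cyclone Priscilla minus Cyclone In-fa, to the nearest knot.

Cyclone Priscilla: ΔP = 72; V ≈ 6.24 × 72^0.654 ≈ 102.30 kt.
Cyclone In-fa: ΔP = 30; V ≈ 6.24 × 30^0.654 ≈ 57.71 kt.
Difference ≈ 102.30 − 57.71 = 44.59 → 45 kt.

45 kt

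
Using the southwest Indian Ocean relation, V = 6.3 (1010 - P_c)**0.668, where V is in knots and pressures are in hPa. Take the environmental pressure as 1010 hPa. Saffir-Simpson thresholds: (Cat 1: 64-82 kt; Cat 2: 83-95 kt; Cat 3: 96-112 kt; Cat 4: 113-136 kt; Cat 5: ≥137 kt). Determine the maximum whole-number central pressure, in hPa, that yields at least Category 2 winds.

Category 2 begins at V = 83 kt.
Required ΔP = (83/6.3)^(1/0.668) = 13.175^1.497 ≈ 47.45 hPa.
P_c ≤ 1010 − 47.45 = 962.55, so the highest integer P_c is 962 hPa.

962 hPa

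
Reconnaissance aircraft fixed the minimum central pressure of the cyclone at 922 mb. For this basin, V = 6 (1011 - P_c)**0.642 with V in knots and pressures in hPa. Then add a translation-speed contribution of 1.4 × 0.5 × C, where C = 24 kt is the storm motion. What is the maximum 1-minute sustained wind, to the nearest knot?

124 kt

ΔP = 1011 − 922 = 89 mb.
89^0.642 ≈ 17.845.
V ≈ 6 × 17.845 ≈ 107.1 kt.
Translation term: 1.4 × 0.5 × 24 = 16.8 kt.
Corrected V ≈ 123.9 kt → 124 kt.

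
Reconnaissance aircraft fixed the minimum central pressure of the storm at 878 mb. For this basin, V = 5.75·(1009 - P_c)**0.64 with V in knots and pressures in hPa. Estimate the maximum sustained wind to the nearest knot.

ΔP = 1009 − 878 = 131 mb.
131^0.64 ≈ 22.649.
V ≈ 5.75 × 22.649 ≈ 130.2 kt.

130 kt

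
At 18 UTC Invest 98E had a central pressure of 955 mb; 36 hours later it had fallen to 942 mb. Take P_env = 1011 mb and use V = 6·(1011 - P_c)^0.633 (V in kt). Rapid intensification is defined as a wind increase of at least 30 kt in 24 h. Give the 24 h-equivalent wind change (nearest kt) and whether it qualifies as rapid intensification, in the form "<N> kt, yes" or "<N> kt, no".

V₁: ΔP = 56, V ≈ 6 × 56^0.633 ≈ 76.69 kt.
V₂: ΔP = 69, V ≈ 6 × 69^0.633 ≈ 87.53 kt.
ΔV over 36 h = 10.84 kt → 24 h equivalent = 10.84 × 24/36 ≈ 7.23 kt.
7 kt < 30 kt ⇒ not rapid intensification.

7 kt, no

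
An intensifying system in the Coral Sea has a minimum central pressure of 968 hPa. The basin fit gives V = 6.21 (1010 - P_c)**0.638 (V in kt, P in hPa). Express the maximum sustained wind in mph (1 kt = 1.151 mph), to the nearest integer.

78 mph

ΔP = 1010 − 968 = 42 hPa.
V ≈ 6.21 × 42^0.638 = 6.21 × 10.855 ≈ 67.410 kt.
67.410 × 1.151 ≈ 77.59 mph → 78 mph.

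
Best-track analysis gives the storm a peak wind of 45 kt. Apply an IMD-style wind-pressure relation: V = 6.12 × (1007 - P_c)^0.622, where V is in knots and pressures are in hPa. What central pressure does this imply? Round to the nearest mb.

982 mb

ΔP = (V / 6.12)^(1/0.622) = (45/6.12)^1.608.
45/6.12 = 7.353; 7.353^1.608 ≈ 24.72 mb.
P_c = 1007 − 24.72 = 982.28 ≈ 982 mb.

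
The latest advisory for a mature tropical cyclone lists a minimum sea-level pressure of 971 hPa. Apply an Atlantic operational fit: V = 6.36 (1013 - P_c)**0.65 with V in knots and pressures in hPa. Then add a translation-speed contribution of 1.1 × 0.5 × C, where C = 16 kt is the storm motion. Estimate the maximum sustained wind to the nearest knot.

81 kt

ΔP = 1013 − 971 = 42 hPa.
42^0.65 ≈ 11.353.
V ≈ 6.36 × 11.353 ≈ 72.2 kt.
Translation term: 1.1 × 0.5 × 16 = 8.8 kt.
Corrected V ≈ 81 kt → 81 kt.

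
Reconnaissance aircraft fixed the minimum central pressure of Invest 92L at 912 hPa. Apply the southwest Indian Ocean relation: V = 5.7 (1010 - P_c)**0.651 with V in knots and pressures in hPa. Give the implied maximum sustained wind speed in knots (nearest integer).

ΔP = 1010 − 912 = 98 hPa.
98^0.651 ≈ 19.783.
V ≈ 5.7 × 19.783 ≈ 112.8 kt.

113 kt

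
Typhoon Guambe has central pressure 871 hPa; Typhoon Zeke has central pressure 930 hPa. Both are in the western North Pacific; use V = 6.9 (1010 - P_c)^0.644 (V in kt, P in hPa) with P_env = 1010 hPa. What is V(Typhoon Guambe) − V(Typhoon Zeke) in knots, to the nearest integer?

Typhoon Guambe: ΔP = 139; V ≈ 6.9 × 139^0.644 ≈ 165.56 kt.
Typhoon Zeke: ΔP = 80; V ≈ 6.9 × 80^0.644 ≈ 115.99 kt.
Difference ≈ 165.56 − 115.99 = 49.57 → 50 kt.

50 kt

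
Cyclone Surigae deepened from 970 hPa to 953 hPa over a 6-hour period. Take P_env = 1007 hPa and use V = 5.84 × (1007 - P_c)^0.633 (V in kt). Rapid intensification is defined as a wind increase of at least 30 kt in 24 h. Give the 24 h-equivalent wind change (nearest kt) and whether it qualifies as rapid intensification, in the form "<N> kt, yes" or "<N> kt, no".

62 kt, yes

V₁: ΔP = 37, V ≈ 5.84 × 37^0.633 ≈ 57.42 kt.
V₂: ΔP = 54, V ≈ 5.84 × 54^0.633 ≈ 72.95 kt.
ΔV over 6 h = 15.53 kt → 24 h equivalent = 15.53 × 24/6 ≈ 62.12 kt.
62 kt ≥ 30 kt ⇒ rapid intensification.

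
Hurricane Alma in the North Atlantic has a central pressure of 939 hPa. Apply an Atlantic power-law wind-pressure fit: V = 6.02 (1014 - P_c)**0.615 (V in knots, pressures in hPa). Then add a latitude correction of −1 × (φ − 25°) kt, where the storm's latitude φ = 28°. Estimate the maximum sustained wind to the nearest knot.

83 kt

ΔP = 1014 − 939 = 75 hPa.
75^0.615 ≈ 14.229.
V ≈ 6.02 × 14.229 ≈ 85.7 kt.
Latitude correction: −1 × (28 − 25) = -3 kt.
Corrected V ≈ 82.7 kt → 83 kt.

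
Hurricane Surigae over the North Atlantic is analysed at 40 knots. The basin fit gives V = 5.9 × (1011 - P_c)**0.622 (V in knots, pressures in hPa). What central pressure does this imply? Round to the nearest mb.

ΔP = (V / 5.9)^(1/0.622) = (40/5.9)^1.608.
40/5.9 = 6.780; 6.780^1.608 ≈ 21.69 mb.
P_c = 1011 − 21.69 = 989.31 ≈ 989 mb.

989 mb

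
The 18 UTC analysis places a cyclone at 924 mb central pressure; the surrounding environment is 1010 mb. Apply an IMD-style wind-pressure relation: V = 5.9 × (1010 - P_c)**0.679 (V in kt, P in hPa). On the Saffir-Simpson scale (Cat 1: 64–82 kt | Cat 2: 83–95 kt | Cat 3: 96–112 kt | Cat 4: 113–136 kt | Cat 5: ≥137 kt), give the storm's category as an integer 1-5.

ΔP = 1010 − 924 = 86 mb.
V ≈ 5.9 × 86^0.679 = 5.9 × 20.58 ≈ 121 kt.
121 kt falls in the Category 4 band.

4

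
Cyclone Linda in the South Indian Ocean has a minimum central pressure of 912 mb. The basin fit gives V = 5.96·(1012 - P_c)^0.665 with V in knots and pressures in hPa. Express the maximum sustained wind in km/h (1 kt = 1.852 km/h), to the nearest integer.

236 km/h

ΔP = 1012 − 912 = 100 mb.
V ≈ 5.96 × 100^0.665 = 5.96 × 21.380 ≈ 127.423 kt.
127.423 × 1.852 ≈ 235.99 km/h → 236 km/h.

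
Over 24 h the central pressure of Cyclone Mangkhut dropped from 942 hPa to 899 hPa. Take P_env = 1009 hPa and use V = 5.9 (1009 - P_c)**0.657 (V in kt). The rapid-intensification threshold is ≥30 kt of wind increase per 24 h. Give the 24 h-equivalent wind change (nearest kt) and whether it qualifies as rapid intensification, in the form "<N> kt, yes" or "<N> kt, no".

V₁: ΔP = 67, V ≈ 5.9 × 67^0.657 ≈ 93.45 kt.
V₂: ΔP = 110, V ≈ 5.9 × 110^0.657 ≈ 129.43 kt.
ΔV over 24 h = 35.98 kt → 24 h equivalent = 35.98 × 24/24 ≈ 35.98 kt.
36 kt ≥ 30 kt ⇒ rapid intensification.

36 kt, yes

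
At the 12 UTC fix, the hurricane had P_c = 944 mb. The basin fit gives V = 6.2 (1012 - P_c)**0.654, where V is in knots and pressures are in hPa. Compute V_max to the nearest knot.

98 kt

ΔP = 1012 − 944 = 68 mb.
68^0.654 ≈ 15.793.
V ≈ 6.2 × 15.793 ≈ 97.9 kt.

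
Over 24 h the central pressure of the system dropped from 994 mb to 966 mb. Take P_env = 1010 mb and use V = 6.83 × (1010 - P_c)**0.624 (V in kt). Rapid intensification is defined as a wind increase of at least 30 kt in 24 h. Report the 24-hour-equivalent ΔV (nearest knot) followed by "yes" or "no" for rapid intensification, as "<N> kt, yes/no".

34 kt, yes

V₁: ΔP = 16, V ≈ 6.83 × 16^0.624 ≈ 38.53 kt.
V₂: ΔP = 44, V ≈ 6.83 × 44^0.624 ≈ 72.43 kt.
ΔV over 24 h = 33.90 kt → 24 h equivalent = 33.90 × 24/24 ≈ 33.90 kt.
34 kt ≥ 30 kt ⇒ rapid intensification.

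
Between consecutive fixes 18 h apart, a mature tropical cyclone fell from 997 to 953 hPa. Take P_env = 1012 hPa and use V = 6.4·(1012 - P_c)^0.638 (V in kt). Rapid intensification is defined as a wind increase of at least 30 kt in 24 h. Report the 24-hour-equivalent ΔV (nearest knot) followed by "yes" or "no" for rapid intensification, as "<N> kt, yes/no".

V₁: ΔP = 15, V ≈ 6.4 × 15^0.638 ≈ 36.02 kt.
V₂: ΔP = 59, V ≈ 6.4 × 59^0.638 ≈ 86.29 kt.
ΔV over 18 h = 50.27 kt → 24 h equivalent = 50.27 × 24/18 ≈ 67.03 kt.
67 kt ≥ 30 kt ⇒ rapid intensification.

67 kt, yes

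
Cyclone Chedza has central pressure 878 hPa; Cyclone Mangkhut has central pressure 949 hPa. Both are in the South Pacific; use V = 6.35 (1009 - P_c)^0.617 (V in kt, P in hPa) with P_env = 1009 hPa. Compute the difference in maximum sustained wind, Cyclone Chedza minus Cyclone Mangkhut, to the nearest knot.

Cyclone Chedza: ΔP = 131; V ≈ 6.35 × 131^0.617 ≈ 128.57 kt.
Cyclone Mangkhut: ΔP = 60; V ≈ 6.35 × 60^0.617 ≈ 79.41 kt.
Difference ≈ 128.57 − 79.41 = 49.16 → 49 kt.

49 kt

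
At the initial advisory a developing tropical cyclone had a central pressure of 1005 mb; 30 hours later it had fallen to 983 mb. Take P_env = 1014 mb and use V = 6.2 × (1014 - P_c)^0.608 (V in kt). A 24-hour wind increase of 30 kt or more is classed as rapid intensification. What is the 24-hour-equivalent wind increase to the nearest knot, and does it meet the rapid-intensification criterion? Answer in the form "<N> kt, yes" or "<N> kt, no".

V₁: ΔP = 9, V ≈ 6.2 × 9^0.608 ≈ 23.58 kt.
V₂: ΔP = 31, V ≈ 6.2 × 31^0.608 ≈ 50.02 kt.
ΔV over 30 h = 26.44 kt → 24 h equivalent = 26.44 × 24/30 ≈ 21.15 kt.
21 kt < 30 kt ⇒ not rapid intensification.

21 kt, no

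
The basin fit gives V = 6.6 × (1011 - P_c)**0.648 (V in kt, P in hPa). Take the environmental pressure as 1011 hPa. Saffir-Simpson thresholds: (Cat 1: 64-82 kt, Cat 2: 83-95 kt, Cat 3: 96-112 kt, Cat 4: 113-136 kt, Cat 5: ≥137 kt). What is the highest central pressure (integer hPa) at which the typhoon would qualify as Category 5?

Category 5 begins at V = 137 kt.
Required ΔP = (137/6.6)^(1/0.648) = 20.758^1.543 ≈ 107.82 hPa.
P_c ≤ 1011 − 107.82 = 903.18, so the highest integer P_c is 903 hPa.

903 hPa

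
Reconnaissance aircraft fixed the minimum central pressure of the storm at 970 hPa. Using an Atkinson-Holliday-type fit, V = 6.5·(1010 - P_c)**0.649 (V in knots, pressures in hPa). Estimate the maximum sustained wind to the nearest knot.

71 kt

ΔP = 1010 − 970 = 40 hPa.
40^0.649 ≈ 10.958.
V ≈ 6.5 × 10.958 ≈ 71.2 kt.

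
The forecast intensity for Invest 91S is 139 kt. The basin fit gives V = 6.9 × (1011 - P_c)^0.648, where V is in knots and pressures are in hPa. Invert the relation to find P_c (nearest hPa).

908 hPa

ΔP = (V / 6.9)^(1/0.648) = (139/6.9)^1.543.
139/6.9 = 20.145; 20.145^1.543 ≈ 102.94 hPa.
P_c = 1011 − 102.94 = 908.06 ≈ 908 hPa.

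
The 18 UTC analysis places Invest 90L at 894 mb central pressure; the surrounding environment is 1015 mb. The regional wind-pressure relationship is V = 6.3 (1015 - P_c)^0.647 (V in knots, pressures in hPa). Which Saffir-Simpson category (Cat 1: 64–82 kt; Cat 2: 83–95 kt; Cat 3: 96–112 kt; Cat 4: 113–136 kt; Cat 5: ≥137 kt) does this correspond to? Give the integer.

ΔP = 1015 − 894 = 121 mb.
V ≈ 6.3 × 121^0.647 = 6.3 × 22.26 ≈ 140 kt.
140 kt falls in the Category 5 band.

5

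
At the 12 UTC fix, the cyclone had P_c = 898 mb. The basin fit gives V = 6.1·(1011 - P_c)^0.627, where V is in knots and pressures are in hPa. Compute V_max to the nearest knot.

ΔP = 1011 − 898 = 113 mb.
113^0.627 ≈ 19.377.
V ≈ 6.1 × 19.377 ≈ 118.2 kt.

118 kt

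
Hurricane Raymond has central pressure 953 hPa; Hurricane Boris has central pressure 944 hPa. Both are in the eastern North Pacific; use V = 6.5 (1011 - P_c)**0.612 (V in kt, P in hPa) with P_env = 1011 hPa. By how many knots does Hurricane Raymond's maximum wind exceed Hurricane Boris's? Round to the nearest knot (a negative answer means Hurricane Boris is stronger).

Hurricane Raymond: ΔP = 58; V ≈ 6.5 × 58^0.612 ≈ 78.01 kt.
Hurricane Boris: ΔP = 67; V ≈ 6.5 × 67^0.612 ≈ 85.21 kt.
Difference ≈ 78.01 − 85.21 = -7.20 → -7 kt.

-7 kt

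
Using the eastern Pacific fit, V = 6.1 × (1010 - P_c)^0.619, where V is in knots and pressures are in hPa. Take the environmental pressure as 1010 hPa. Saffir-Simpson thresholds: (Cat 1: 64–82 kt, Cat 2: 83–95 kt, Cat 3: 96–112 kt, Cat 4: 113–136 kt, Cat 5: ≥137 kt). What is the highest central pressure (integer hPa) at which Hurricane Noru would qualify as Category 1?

965 hPa

Category 1 begins at V = 64 kt.
Required ΔP = (64/6.1)^(1/0.619) = 10.492^1.616 ≈ 44.59 hPa.
P_c ≤ 1010 − 44.59 = 965.41, so the highest integer P_c is 965 hPa.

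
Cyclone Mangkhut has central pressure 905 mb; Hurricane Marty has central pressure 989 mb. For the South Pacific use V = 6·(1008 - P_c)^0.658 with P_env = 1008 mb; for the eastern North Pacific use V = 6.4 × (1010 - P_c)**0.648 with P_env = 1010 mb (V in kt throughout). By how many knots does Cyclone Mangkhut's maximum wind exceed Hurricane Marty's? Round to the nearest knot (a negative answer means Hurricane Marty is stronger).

Cyclone Mangkhut: ΔP = 103; V ≈ 6 × 103^0.658 ≈ 126.65 kt.
Hurricane Marty: ΔP = 21; V ≈ 6.4 × 21^0.648 ≈ 46.02 kt.
Difference ≈ 126.65 − 46.02 = 80.63 → 81 kt.

81 kt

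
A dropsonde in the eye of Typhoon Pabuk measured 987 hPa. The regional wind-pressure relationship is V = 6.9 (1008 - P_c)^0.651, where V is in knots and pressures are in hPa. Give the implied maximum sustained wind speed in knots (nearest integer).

50 kt

ΔP = 1008 − 987 = 21 hPa.
21^0.651 ≈ 7.257.
V ≈ 6.9 × 7.257 ≈ 50.1 kt.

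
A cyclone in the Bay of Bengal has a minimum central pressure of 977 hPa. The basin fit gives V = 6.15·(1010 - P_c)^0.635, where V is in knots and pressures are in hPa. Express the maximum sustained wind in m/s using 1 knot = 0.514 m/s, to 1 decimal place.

ΔP = 1010 − 977 = 33 hPa.
V ≈ 6.15 × 33^0.635 = 6.15 × 9.210 ≈ 56.641 kt.
56.641 × 0.514 ≈ 29.11 m/s → 29.1 m/s.

29.1 m/s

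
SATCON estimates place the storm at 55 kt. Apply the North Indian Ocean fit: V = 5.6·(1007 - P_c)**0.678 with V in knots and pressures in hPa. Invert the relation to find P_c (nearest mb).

978 mb

ΔP = (V / 5.6)^(1/0.678) = (55/5.6)^1.475.
55/5.6 = 9.821; 9.821^1.475 ≈ 29.07 mb.
P_c = 1007 − 29.07 = 977.93 ≈ 978 mb.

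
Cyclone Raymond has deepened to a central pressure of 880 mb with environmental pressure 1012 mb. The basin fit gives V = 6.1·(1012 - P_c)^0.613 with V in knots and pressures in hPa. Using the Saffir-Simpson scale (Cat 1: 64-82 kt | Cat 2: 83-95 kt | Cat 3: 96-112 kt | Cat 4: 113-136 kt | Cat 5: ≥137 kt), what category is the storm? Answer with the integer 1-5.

ΔP = 1012 − 880 = 132 mb.
V ≈ 6.1 × 132^0.613 = 6.1 × 19.95 ≈ 122 kt.
122 kt falls in the Category 4 band.

4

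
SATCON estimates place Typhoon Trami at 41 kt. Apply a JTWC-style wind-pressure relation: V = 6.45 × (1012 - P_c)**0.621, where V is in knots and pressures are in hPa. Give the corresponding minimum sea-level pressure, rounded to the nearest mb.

992 mb

ΔP = (V / 6.45)^(1/0.621) = (41/6.45)^1.610.
41/6.45 = 6.357; 6.357^1.610 ≈ 19.65 mb.
P_c = 1012 − 19.65 = 992.35 ≈ 992 mb.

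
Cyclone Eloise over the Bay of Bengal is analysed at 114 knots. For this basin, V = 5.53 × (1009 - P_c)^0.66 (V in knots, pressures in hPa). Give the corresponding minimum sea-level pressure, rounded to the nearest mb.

911 mb

ΔP = (V / 5.53)^(1/0.66) = (114/5.53)^1.515.
114/5.53 = 20.615; 20.615^1.515 ≈ 97.99 mb.
P_c = 1009 − 97.99 = 911.01 ≈ 911 mb.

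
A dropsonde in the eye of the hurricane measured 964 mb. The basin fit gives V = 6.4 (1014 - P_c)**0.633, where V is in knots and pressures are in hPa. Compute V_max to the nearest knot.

76 kt

ΔP = 1014 − 964 = 50 mb.
50^0.633 ≈ 11.897.
V ≈ 6.4 × 11.897 ≈ 76.1 kt.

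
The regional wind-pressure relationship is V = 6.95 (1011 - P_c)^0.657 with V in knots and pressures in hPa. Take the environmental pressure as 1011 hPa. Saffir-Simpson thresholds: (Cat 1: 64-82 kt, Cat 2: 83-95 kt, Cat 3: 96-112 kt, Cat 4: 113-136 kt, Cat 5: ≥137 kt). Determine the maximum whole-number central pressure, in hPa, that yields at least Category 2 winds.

Category 2 begins at V = 83 kt.
Required ΔP = (83/6.95)^(1/0.657) = 11.942^1.522 ≈ 43.59 hPa.
P_c ≤ 1011 − 43.59 = 967.41, so the highest integer P_c is 967 hPa.

967 hPa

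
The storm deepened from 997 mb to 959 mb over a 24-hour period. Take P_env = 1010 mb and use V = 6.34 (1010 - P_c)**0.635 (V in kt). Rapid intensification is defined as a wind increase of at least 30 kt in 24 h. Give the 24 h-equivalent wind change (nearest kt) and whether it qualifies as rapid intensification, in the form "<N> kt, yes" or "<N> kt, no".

V₁: ΔP = 13, V ≈ 6.34 × 13^0.635 ≈ 32.32 kt.
V₂: ΔP = 51, V ≈ 6.34 × 51^0.635 ≈ 76.98 kt.
ΔV over 24 h = 44.66 kt → 24 h equivalent = 44.66 × 24/24 ≈ 44.66 kt.
45 kt ≥ 30 kt ⇒ rapid intensification.

45 kt, yes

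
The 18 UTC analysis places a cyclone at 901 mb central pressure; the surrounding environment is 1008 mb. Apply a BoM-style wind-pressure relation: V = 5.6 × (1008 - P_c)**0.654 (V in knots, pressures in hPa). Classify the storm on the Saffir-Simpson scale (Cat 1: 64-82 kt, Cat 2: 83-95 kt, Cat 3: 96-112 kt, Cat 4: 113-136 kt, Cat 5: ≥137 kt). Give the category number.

4

ΔP = 1008 − 901 = 107 mb.
V ≈ 5.6 × 107^0.654 = 5.6 × 21.24 ≈ 119 kt.
119 kt falls in the Category 4 band.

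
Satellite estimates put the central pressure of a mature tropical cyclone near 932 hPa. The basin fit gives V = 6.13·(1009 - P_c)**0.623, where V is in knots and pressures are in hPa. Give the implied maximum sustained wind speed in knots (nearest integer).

ΔP = 1009 − 932 = 77 hPa.
77^0.623 ≈ 14.972.
V ≈ 6.13 × 14.972 ≈ 91.8 kt.

92 kt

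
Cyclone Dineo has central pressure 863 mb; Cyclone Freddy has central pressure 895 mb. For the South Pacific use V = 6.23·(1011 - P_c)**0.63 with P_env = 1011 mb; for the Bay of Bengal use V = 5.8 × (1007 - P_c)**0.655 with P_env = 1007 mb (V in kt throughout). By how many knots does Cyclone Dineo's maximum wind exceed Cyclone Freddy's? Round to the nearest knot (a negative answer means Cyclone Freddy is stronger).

Cyclone Dineo: ΔP = 148; V ≈ 6.23 × 148^0.63 ≈ 145.13 kt.
Cyclone Freddy: ΔP = 112; V ≈ 5.8 × 112^0.655 ≈ 127.55 kt.
Difference ≈ 145.13 − 127.55 = 17.58 → 18 kt.

18 kt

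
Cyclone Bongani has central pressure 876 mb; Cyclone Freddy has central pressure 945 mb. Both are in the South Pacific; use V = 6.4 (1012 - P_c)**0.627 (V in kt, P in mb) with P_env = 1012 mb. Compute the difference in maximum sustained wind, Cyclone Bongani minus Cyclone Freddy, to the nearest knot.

50 kt

Cyclone Bongani: ΔP = 136; V ≈ 6.4 × 136^0.627 ≈ 139.29 kt.
Cyclone Freddy: ΔP = 67; V ≈ 6.4 × 67^0.627 ≈ 89.36 kt.
Difference ≈ 139.29 − 89.36 = 49.93 → 50 kt.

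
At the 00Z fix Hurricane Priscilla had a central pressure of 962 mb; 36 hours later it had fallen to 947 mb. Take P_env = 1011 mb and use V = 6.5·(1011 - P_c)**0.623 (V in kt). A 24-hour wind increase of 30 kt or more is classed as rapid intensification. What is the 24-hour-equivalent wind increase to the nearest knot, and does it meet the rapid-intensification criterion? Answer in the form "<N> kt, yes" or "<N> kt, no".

9 kt, no

V₁: ΔP = 49, V ≈ 6.5 × 49^0.623 ≈ 73.44 kt.
V₂: ΔP = 64, V ≈ 6.5 × 64^0.623 ≈ 86.73 kt.
ΔV over 36 h = 13.29 kt → 24 h equivalent = 13.29 × 24/36 ≈ 8.86 kt.
9 kt < 30 kt ⇒ not rapid intensification.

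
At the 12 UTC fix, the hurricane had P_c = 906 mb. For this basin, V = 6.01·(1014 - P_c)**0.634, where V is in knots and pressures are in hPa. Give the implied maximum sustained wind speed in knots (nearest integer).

117 kt

ΔP = 1014 − 906 = 108 mb.
108^0.634 ≈ 19.462.
V ≈ 6.01 × 19.462 ≈ 117.0 kt.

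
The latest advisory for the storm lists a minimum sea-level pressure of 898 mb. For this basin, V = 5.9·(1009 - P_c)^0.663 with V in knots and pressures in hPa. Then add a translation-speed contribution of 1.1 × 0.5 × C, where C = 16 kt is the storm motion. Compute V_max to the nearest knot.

143 kt

ΔP = 1009 − 898 = 111 mb.
111^0.663 ≈ 22.701.
V ≈ 5.9 × 22.701 ≈ 133.9 kt.
Translation term: 1.1 × 0.5 × 16 = 8.8 kt.
Corrected V ≈ 142.7 kt → 143 kt.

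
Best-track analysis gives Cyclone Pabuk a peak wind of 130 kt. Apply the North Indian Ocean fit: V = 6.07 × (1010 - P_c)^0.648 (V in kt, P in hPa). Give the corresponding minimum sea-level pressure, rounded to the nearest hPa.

ΔP = (V / 6.07)^(1/0.648) = (130/6.07)^1.543.
130/6.07 = 21.417; 21.417^1.543 ≈ 113.14 hPa.
P_c = 1010 − 113.14 = 896.86 ≈ 897 hPa.

897 hPa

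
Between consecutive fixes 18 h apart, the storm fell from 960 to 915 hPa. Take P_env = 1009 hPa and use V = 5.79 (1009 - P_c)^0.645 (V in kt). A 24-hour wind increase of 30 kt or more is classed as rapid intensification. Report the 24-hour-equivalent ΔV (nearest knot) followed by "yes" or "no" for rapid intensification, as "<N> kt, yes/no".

V₁: ΔP = 49, V ≈ 5.79 × 49^0.645 ≈ 71.26 kt.
V₂: ΔP = 94, V ≈ 5.79 × 94^0.645 ≈ 108.48 kt.
ΔV over 18 h = 37.22 kt → 24 h equivalent = 37.22 × 24/18 ≈ 49.63 kt.
50 kt ≥ 30 kt ⇒ rapid intensification.

50 kt, yes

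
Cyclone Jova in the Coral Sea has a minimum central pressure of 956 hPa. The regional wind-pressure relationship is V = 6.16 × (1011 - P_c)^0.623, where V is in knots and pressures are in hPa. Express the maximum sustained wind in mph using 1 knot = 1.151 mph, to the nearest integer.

ΔP = 1011 − 956 = 55 hPa.
V ≈ 6.16 × 55^0.623 = 6.16 × 12.141 ≈ 74.787 kt.
74.787 × 1.151 ≈ 86.08 mph → 86 mph.

86 mph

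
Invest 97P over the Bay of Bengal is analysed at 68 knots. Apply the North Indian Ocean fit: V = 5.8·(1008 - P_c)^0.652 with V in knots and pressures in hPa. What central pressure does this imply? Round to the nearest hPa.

ΔP = (V / 5.8)^(1/0.652) = (68/5.8)^1.534.
68/5.8 = 11.724; 11.724^1.534 ≈ 43.62 hPa.
P_c = 1008 − 43.62 = 964.38 ≈ 964 hPa.

964 hPa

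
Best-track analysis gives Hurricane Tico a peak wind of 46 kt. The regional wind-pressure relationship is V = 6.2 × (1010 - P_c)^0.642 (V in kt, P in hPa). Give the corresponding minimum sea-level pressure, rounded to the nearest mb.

ΔP = (V / 6.2)^(1/0.642) = (46/6.2)^1.558.
46/6.2 = 7.419; 7.419^1.558 ≈ 22.68 mb.
P_c = 1010 − 22.68 = 987.32 ≈ 987 mb.

987 mb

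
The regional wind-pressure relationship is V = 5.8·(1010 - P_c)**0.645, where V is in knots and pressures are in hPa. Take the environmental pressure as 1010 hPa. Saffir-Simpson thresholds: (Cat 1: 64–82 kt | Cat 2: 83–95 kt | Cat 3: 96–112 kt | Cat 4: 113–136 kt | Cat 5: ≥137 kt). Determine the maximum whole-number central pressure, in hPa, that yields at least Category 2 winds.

Category 2 begins at V = 83 kt.
Required ΔP = (83/5.8)^(1/0.645) = 14.310^1.550 ≈ 61.90 hPa.
P_c ≤ 1010 − 61.90 = 948.10, so the highest integer P_c is 948 hPa.

948 hPa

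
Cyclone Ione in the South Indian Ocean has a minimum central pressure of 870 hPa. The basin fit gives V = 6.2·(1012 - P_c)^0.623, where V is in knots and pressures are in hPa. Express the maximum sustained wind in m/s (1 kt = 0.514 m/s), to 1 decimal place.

69.9 m/s

ΔP = 1012 − 870 = 142 hPa.
V ≈ 6.2 × 142^0.623 = 6.2 × 21.922 ≈ 135.915 kt.
135.915 × 0.514 ≈ 69.86 m/s → 69.9 m/s.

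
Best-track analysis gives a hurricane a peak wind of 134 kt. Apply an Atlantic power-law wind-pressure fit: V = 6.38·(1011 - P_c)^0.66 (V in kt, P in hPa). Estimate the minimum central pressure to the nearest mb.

ΔP = (V / 6.38)^(1/0.66) = (134/6.38)^1.515.
134/6.38 = 21.003; 21.003^1.515 ≈ 100.80 mb.
P_c = 1011 − 100.80 = 910.20 ≈ 910 mb.

910 mb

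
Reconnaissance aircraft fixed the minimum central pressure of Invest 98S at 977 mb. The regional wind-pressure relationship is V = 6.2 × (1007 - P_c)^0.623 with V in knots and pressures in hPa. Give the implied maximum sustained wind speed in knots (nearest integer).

ΔP = 1007 − 977 = 30 mb.
30^0.623 ≈ 8.322.
V ≈ 6.2 × 8.322 ≈ 51.6 kt.

52 kt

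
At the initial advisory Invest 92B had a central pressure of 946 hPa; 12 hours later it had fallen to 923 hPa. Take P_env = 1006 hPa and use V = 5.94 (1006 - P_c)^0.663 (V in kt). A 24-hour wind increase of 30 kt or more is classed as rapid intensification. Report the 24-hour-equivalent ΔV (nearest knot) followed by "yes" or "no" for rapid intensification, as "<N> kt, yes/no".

V₁: ΔP = 60, V ≈ 5.94 × 60^0.663 ≈ 89.68 kt.
V₂: ΔP = 83, V ≈ 5.94 × 83^0.663 ≈ 111.21 kt.
ΔV over 12 h = 21.53 kt → 24 h equivalent = 21.53 × 24/12 ≈ 43.06 kt.
43 kt ≥ 30 kt ⇒ rapid intensification.

43 kt, yes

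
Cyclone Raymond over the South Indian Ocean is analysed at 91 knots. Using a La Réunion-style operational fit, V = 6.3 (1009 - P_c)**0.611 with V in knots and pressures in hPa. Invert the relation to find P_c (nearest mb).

930 mb

ΔP = (V / 6.3)^(1/0.611) = (91/6.3)^1.637.
91/6.3 = 14.444; 14.444^1.637 ≈ 79.07 mb.
P_c = 1009 − 79.07 = 929.93 ≈ 930 mb.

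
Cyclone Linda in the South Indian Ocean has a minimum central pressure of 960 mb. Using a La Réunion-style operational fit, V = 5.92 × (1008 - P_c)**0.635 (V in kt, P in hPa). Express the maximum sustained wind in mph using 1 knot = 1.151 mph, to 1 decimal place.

79.6 mph

ΔP = 1008 − 960 = 48 mb.
V ≈ 5.92 × 48^0.635 = 5.92 × 11.684 ≈ 69.169 kt.
69.169 × 1.151 ≈ 79.61 mph → 79.6 mph.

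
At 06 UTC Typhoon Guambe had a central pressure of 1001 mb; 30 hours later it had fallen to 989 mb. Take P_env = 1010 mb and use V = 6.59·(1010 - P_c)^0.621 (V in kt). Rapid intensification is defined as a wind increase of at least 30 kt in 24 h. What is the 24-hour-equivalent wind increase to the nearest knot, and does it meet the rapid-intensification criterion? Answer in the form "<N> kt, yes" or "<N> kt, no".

14 kt, no

V₁: ΔP = 9, V ≈ 6.59 × 9^0.621 ≈ 25.79 kt.
V₂: ΔP = 21, V ≈ 6.59 × 21^0.621 ≈ 43.65 kt.
ΔV over 30 h = 17.86 kt → 24 h equivalent = 17.86 × 24/30 ≈ 14.29 kt.
14 kt < 30 kt ⇒ not rapid intensification.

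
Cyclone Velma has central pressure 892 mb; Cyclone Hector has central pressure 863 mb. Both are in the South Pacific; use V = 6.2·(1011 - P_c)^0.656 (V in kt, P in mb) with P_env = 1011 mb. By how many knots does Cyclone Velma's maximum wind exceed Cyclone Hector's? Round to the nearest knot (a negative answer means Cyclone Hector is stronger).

-22 kt

Cyclone Velma: ΔP = 119; V ≈ 6.2 × 119^0.656 ≈ 142.54 kt.
Cyclone Hector: ΔP = 148; V ≈ 6.2 × 148^0.656 ≈ 164.47 kt.
Difference ≈ 142.54 − 164.47 = -21.93 → -22 kt.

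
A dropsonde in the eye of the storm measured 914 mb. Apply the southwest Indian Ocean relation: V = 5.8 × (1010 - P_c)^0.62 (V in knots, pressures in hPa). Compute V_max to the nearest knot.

ΔP = 1010 − 914 = 96 mb.
96^0.62 ≈ 16.944.
V ≈ 5.8 × 16.944 ≈ 98.3 kt.

98 kt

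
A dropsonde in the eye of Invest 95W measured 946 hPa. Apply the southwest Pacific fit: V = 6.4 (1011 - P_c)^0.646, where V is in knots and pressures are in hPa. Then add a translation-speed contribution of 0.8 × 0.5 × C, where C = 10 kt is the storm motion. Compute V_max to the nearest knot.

ΔP = 1011 − 946 = 65 hPa.
65^0.646 ≈ 14.830.
V ≈ 6.4 × 14.830 ≈ 94.9 kt.
Translation term: 0.8 × 0.5 × 10 = 4 kt.
Corrected V ≈ 98.9 kt → 99 kt.

99 kt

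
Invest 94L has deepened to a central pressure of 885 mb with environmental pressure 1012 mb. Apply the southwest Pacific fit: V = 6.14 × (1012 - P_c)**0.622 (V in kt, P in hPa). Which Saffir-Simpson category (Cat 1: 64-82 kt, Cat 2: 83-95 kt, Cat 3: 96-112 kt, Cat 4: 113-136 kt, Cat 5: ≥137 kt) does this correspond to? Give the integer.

4

ΔP = 1012 − 885 = 127 mb.
V ≈ 6.14 × 127^0.622 = 6.14 × 20.35 ≈ 125 kt.
125 kt falls in the Category 4 band.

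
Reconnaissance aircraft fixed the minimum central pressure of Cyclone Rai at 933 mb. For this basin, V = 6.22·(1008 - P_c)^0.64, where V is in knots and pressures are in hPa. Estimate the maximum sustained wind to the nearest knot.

ΔP = 1008 − 933 = 75 mb.
75^0.64 ≈ 15.850.
V ≈ 6.22 × 15.850 ≈ 98.6 kt.

99 kt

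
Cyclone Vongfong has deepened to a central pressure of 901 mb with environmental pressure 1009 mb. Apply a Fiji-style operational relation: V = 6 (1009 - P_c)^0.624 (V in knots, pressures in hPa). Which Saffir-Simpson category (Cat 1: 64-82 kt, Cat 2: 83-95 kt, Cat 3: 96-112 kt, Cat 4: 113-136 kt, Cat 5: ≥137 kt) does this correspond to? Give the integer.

3

ΔP = 1009 − 901 = 108 mb.
V ≈ 6 × 108^0.624 = 6 × 18.57 ≈ 111 kt.
111 kt falls in the Category 3 band.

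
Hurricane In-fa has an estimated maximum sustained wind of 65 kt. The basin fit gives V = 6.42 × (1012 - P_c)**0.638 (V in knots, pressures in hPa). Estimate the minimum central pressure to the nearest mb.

ΔP = (V / 6.42)^(1/0.638) = (65/6.42)^1.567.
65/6.42 = 10.125; 10.125^1.567 ≈ 37.66 mb.
P_c = 1012 − 37.66 = 974.34 ≈ 974 mb.

974 mb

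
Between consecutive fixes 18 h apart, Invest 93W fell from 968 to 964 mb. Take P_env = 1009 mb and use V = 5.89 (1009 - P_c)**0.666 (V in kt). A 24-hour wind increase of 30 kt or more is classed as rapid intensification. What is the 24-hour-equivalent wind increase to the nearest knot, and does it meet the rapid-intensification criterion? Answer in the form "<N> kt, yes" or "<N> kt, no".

V₁: ΔP = 41, V ≈ 5.89 × 41^0.666 ≈ 69.86 kt.
V₂: ΔP = 45, V ≈ 5.89 × 45^0.666 ≈ 74.33 kt.
ΔV over 18 h = 4.47 kt → 24 h equivalent = 4.47 × 24/18 ≈ 5.96 kt.
6 kt < 30 kt ⇒ not rapid intensification.

6 kt, no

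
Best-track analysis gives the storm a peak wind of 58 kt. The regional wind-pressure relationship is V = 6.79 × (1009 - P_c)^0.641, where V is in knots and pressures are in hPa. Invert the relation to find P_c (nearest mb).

ΔP = (V / 6.79)^(1/0.641) = (58/6.79)^1.560.
58/6.79 = 8.542; 8.542^1.560 ≈ 28.40 mb.
P_c = 1009 − 28.40 = 980.60 ≈ 981 mb.

981 mb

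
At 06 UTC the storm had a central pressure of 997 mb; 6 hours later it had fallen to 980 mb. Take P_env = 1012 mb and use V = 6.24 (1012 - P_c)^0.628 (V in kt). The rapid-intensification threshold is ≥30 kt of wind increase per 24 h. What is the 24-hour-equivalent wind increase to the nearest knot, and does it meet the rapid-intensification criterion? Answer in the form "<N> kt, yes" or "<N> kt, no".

83 kt, yes

V₁: ΔP = 15, V ≈ 6.24 × 15^0.628 ≈ 34.18 kt.
V₂: ΔP = 32, V ≈ 6.24 × 32^0.628 ≈ 55.01 kt.
ΔV over 6 h = 20.83 kt → 24 h equivalent = 20.83 × 24/6 ≈ 83.32 kt.
83 kt ≥ 30 kt ⇒ rapid intensification.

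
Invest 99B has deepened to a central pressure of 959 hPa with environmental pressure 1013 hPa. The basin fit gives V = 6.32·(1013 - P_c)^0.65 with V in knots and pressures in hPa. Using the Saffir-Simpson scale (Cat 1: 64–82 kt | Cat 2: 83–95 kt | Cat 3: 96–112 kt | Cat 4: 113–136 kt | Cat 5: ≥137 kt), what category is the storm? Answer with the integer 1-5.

ΔP = 1013 − 959 = 54 hPa.
V ≈ 6.32 × 54^0.65 = 6.32 × 13.37 ≈ 84 kt.
84 kt falls in the Category 2 band.

2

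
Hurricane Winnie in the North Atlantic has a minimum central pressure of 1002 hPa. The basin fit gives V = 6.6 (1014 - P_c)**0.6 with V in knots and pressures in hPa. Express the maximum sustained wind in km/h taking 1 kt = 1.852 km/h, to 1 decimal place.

54.3 km/h

ΔP = 1014 − 1002 = 12 hPa.
V ≈ 6.6 × 12^0.6 = 6.6 × 4.441 ≈ 29.312 kt.
29.312 × 1.852 ≈ 54.29 km/h → 54.3 km/h.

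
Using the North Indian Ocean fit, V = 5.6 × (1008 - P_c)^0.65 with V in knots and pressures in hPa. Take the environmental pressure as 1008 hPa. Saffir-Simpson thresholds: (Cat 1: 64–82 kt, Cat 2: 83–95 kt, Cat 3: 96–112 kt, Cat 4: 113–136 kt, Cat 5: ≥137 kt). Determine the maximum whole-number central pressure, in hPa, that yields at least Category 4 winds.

906 hPa

Category 4 begins at V = 113 kt.
Required ΔP = (113/5.6)^(1/0.65) = 20.179^1.538 ≈ 101.75 hPa.
P_c ≤ 1008 − 101.75 = 906.25, so the highest integer P_c is 906 hPa.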